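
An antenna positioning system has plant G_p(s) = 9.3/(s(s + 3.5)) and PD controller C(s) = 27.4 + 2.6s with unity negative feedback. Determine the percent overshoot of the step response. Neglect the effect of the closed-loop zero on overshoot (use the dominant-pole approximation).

Forward path: (27.4 + 2.6s)·9.3/(s(s+3.5)). The closed-loop characteristic equation is s² + (3.5 + 9.3·2.6)s + 9.3·27.4 = 0.
That is s² + 27.68s + 254.8 = 0, so ω_n = 15.96 rad/s and ζ = 27.68/(2·15.96) = 0.867.
%OS = 100·exp(−πζ/√(1−ζ²)) = 0.423%.

0.423%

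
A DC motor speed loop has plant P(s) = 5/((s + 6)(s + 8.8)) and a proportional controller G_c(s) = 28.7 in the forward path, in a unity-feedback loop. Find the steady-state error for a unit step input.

The loop is type 0. Static position error constant K_pos = G_c(0)·P(0) = 28.7·0.0947 = 2.718.
Steady-state error to a unit step: e_ss = 1/(1+K_pos) = 1/3.718 = 0.269.

0.269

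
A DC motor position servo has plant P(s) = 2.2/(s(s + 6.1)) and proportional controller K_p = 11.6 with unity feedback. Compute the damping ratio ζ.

With unity feedback the closed-loop characteristic equation is s² + 6.1s + 11.6·2.2 = s² + 6.1s + 25.52 = 0.
So ω_n² = 25.52 ⇒ ω_n = 5.052 rad/s, and ζ = 6.1/(2ω_n) = 0.604.

ζ = 0.604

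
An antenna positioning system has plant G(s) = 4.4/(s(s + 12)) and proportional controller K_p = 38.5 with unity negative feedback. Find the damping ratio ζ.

The closed-loop denominator is s(s+12) + 38.5·4.4 = s² + 12s + 169.4.
Matching s² + 2ζω_n s + ω_n²: ω_n = √169.4 = 13.02 rad/s and 2ζω_n = 12, so ζ = 12/(2·13.02) = 0.461.

ζ = 0.461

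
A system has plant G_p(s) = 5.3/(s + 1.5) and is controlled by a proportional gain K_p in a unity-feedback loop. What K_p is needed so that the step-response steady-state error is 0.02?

K_p = 13.9

For a type-0 loop with proportional control, e_ss = 1/(1 + K_p·G_p(0)).
G_p(0) = 3.533. Require 1/(1 + K_p·3.533) = 0.02, so 1 + 3.533·K_p = 50.
K_p = (50 − 1)/3.533 = 13.9.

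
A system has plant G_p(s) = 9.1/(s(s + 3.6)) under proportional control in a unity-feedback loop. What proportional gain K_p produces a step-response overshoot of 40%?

K_p = 4.54

From %OS = 100·exp(−πζ/√(1−ζ²)) = 40%, ζ = −ln(0.4)/√(π²+ln²(0.4)) = 0.28.
Characteristic equation s² + 3.6s + 9.1K_p = 0 gives ζ = 3.6/(2√(9.1K_p)).
Setting ζ = 0.28: √(9.1K_p) = 3.6/(2·0.28) = 6.429, so K_p = 41.33/9.1 = 4.54.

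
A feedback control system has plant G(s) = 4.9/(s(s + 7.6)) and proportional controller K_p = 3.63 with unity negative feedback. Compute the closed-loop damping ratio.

The closed-loop denominator is s(s+7.6) + 3.63·4.9 = s² + 7.6s + 17.79.
Matching s² + 2ζω_n s + ω_n²: ω_n = √17.79 = 4.217 rad/s and 2ζω_n = 7.6, so ζ = 7.6/(2·4.217) = 0.901.

ζ = 0.901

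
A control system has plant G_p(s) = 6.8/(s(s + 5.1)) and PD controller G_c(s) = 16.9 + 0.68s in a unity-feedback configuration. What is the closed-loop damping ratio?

Forward path: (16.9 + 0.68s)·6.8/(s(s+5.1)). The closed-loop characteristic equation is s² + (5.1 + 6.8·0.68)s + 6.8·16.9 = 0.
That is s² + 9.724s + 114.9 = 0, so ω_n = 10.72 rad/s and ζ = 9.724/(2·10.72) = 0.4535.

ζ = 0.454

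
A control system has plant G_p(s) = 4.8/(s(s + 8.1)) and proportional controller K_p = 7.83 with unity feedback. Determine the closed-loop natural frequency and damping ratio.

1 + K_p·G_p(s) = 0 gives s² + 8.1s + 37.58 = 0.
Matching s² + 2ζω_n s + ω_n²: ω_n = √37.58 = 6.131 rad/s and 2ζω_n = 8.1, so ζ = 8.1/(2·6.131) = 0.661.

ω_n = 6.13 rad/s, ζ = 0.661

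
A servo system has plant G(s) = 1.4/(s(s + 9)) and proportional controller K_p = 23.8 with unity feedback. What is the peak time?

Closed-loop characteristic equation: s² + 9s + 33.32 = 0, so ω_n = 5.772 rad/s and ζ = 9/(2·5.772) = 0.7796.
Damped frequency ω_d = ω_n√(1−ζ²) = 3.615 rad/s, so peak time T_p = π/ω_d = 0.869 s.

T_p = 0.869 s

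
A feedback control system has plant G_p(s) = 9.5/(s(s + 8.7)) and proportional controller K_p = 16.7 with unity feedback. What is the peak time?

From 1 + K_pG_p(s) = 0: s² + 8.7s + 158.7 = 0 ⇒ ω_n = 12.6, ζ = 0.3454.
Damped frequency ω_d = ω_n√(1−ζ²) = 11.82 rad/s, so peak time T_p = π/ω_d = 0.266 s.

T_p = 0.266 s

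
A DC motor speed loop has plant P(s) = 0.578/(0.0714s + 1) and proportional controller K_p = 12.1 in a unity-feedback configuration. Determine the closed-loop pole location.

Closed loop: T(s) = K_p·P/(1+K_p·P) = 6.994/(0.0714s + 1 + 6.994), with pole at s = −(1 + 6.994)/0.0714 = −112.

s = -112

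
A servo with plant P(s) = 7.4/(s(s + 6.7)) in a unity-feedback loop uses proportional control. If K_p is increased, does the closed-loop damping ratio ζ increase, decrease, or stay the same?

ζ = 6.7/(2√(7.4K_p)); increasing K_p raises the denominator, so ζ falls.

decrease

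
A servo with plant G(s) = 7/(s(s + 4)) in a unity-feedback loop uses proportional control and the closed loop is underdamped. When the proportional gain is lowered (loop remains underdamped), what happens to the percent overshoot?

decrease

ζ = 4/(2√(7K_p)) rises as K_p falls; higher damping means less overshoot.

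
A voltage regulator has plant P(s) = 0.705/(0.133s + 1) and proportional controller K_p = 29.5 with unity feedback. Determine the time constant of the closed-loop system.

Closed loop: T(s) = K_p·P/(1+K_p·P) = 20.8/(0.133s + 1 + 20.8), with pole at s = −(1 + 20.8)/0.133 = −163.9.
Closed-loop time constant τ = 1/163.9 = 0.0061 s.

τ = 0.0061 s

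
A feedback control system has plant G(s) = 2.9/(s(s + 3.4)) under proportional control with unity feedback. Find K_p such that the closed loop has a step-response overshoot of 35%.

From %OS = 100·exp(−πζ/√(1−ζ²)) = 35%, ζ = −ln(0.35)/√(π²+ln²(0.35)) = 0.3169.
Characteristic equation s² + 3.4s + 2.9K_p = 0 gives ζ = 3.4/(2√(2.9K_p)).
Setting ζ = 0.3169: √(2.9K_p) = 3.4/(2·0.3169) = 5.364, so K_p = 28.77/2.9 = 9.92.

K_p = 9.92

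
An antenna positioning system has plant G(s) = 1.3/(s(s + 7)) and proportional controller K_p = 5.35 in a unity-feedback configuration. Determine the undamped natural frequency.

ω_n = 2.64 rad/s

With unity feedback the closed-loop characteristic equation is s² + 7s + 5.35·1.3 = s² + 7s + 6.955 = 0.
So ω_n² = 6.955 ⇒ ω_n = 2.637 rad/s, and ζ = 7/(2ω_n) = 1.33.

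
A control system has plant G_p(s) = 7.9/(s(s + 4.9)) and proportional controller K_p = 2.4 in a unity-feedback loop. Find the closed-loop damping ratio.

ζ = 0.563

The closed-loop denominator is s(s+4.9) + 2.4·7.9 = s² + 4.9s + 18.96.
Matching s² + 2ζω_n s + ω_n²: ω_n = √18.96 = 4.354 rad/s and 2ζω_n = 4.9, so ζ = 4.9/(2·4.354) = 0.563.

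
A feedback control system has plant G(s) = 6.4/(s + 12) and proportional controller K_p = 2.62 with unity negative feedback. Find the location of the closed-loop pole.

Closed-loop transfer function: T(s) = K_p·G(s)/(1 + K_p·G(s)) = 16.77/(s + 12 + 16.77) = 16.77/(s + 28.77).
The closed-loop pole is at s = −28.77.

s = -28.77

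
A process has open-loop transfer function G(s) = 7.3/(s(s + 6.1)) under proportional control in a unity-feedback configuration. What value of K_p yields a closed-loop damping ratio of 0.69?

Closed-loop characteristic equation: s² + 6.1s + K_p·7.3 = 0.
So ω_n = √(7.3K_p) and 2ζω_n = 6.1, giving ζ = 6.1/(2√(7.3K_p)).
Setting ζ = 0.69: √(7.3K_p) = 6.1/(2·0.69) = 4.42, so K_p = 19.54/7.3 = 2.68.

K_p = 2.68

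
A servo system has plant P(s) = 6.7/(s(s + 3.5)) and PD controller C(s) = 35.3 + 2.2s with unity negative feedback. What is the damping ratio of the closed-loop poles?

Forward path: (35.3 + 2.2s)·6.7/(s(s+3.5)). The closed-loop characteristic equation is s² + (3.5 + 6.7·2.2)s + 6.7·35.3 = 0.
That is s² + 18.24s + 236.5 = 0, so ω_n = 15.38 rad/s and ζ = 18.24/(2·15.38) = 0.593.

ζ = 0.593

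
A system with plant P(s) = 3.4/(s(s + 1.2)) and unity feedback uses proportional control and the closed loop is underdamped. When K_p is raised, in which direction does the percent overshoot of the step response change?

ζ = 1.2/(2√(3.4K_p)) decreases as K_p grows; lower damping means more overshoot.

increase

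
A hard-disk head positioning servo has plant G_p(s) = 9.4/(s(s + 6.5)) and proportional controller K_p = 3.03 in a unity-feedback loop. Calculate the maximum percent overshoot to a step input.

8.96%

The closed-loop denominator s² + 6.5s + 28.48 gives ω_n = √28.48 = 5.337 and ζ = 6.5/(2ω_n) = 0.609.
%OS = 100·exp(−πζ/√(1−ζ²)) = 100·exp(−π·0.609/√0.6292) = 8.96%.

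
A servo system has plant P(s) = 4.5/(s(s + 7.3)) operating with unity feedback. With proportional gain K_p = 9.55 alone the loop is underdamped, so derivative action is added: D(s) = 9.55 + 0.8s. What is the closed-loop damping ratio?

Forward path: (9.55 + 0.8s)·4.5/(s(s+7.3)). The closed-loop characteristic equation is s² + (7.3 + 4.5·0.8)s + 4.5·9.55 = 0.
That is s² + 10.9s + 42.98 = 0, so ω_n = 6.556 rad/s and ζ = 10.9/(2·6.556) = 0.8314.

ζ = 0.831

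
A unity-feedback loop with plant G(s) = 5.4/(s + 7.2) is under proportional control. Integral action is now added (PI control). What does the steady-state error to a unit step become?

0

The integrator makes K_pos = lim_{s→0} C(s)G(s) infinite, so e_ss = 1/(1+K_pos) = 0.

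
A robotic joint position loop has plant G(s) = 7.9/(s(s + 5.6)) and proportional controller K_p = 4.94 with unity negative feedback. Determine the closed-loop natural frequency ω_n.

1 + K_p·G(s) = 0 gives s² + 5.6s + 39.03 = 0.
Matching s² + 2ζω_n s + ω_n²: ω_n = √39.03 = 6.247 rad/s and 2ζω_n = 5.6, so ζ = 5.6/(2·6.247) = 0.448.

ω_n = 6.25 rad/s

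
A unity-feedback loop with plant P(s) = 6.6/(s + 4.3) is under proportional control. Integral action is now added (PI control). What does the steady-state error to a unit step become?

0

The integrator makes K_pos = lim_{s→0} C(s)G(s) infinite, so e_ss = 1/(1+K_pos) = 0.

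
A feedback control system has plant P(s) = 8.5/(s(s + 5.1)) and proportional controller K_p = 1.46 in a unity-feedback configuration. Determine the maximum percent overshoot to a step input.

From 1 + K_pP(s) = 0: s² + 5.1s + 12.41 = 0 ⇒ ω_n = 3.523, ζ = 0.7239.
%OS = 100·exp(−πζ/√(1−ζ²)) = 100·exp(−π·0.7239/√0.476) = 3.7%.

3.7%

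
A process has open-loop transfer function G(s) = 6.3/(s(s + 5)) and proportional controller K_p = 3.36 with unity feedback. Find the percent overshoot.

Closed-loop characteristic equation: s² + 5s + 21.17 = 0, so ω_n = 4.601 rad/s and ζ = 5/(2·4.601) = 0.5434.
%OS = 100·exp(−πζ/√(1−ζ²)) = 100·exp(−π·0.5434/√0.7047) = 13.1%.

13.1%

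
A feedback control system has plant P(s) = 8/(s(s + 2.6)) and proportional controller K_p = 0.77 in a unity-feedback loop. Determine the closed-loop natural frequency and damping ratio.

ω_n = 2.48 rad/s, ζ = 0.524

The closed-loop denominator is s(s+2.6) + 0.77·8 = s² + 2.6s + 6.16.
Matching s² + 2ζω_n s + ω_n²: ω_n = √6.16 = 2.482 rad/s and 2ζω_n = 2.6, so ζ = 2.6/(2·2.482) = 0.524.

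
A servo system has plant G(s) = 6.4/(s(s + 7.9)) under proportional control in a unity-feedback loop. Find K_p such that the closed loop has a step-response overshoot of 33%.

From %OS = 100·exp(−πζ/√(1−ζ²)) = 33%, ζ = −ln(0.33)/√(π²+ln²(0.33)) = 0.3328.
Characteristic equation s² + 7.9s + 6.4K_p = 0 gives ζ = 7.9/(2√(6.4K_p)).
Setting ζ = 0.3328: √(6.4K_p) = 7.9/(2·0.3328) = 11.87, so K_p = 140.9/6.4 = 22.

K_p = 22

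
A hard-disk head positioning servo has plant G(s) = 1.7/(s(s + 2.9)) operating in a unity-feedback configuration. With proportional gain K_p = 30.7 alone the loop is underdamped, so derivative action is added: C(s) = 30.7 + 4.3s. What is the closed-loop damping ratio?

Forward path: (30.7 + 4.3s)·1.7/(s(s+2.9)). The closed-loop characteristic equation is s² + (2.9 + 1.7·4.3)s + 1.7·30.7 = 0.
That is s² + 10.21s + 52.19 = 0, so ω_n = 7.224 rad/s and ζ = 10.21/(2·7.224) = 0.7066.

ζ = 0.707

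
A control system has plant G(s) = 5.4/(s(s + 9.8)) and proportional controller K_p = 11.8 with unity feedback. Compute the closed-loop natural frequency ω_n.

With unity feedback the closed-loop characteristic equation is s² + 9.8s + 11.8·5.4 = s² + 9.8s + 63.72 = 0.
Matching s² + 2ζω_n s + ω_n²: ω_n = √63.72 = 7.982 rad/s and 2ζω_n = 9.8, so ζ = 9.8/(2·7.982) = 0.614.

ω_n = 7.98 rad/s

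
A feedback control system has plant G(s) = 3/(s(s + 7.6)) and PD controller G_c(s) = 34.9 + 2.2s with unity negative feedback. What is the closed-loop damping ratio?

Forward path: (34.9 + 2.2s)·3/(s(s+7.6)). The closed-loop characteristic equation is s² + (7.6 + 3·2.2)s + 3·34.9 = 0.
That is s² + 14.2s + 104.7 = 0, so ω_n = 10.23 rad/s and ζ = 14.2/(2·10.23) = 0.6939.

ζ = 0.694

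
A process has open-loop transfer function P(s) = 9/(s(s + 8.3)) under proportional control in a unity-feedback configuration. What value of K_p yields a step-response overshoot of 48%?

From %OS = 100·exp(−πζ/√(1−ζ²)) = 48%, ζ = −ln(0.48)/√(π²+ln²(0.48)) = 0.2275.
Characteristic equation s² + 8.3s + 9K_p = 0 gives ζ = 8.3/(2√(9K_p)).
Setting ζ = 0.2275: √(9K_p) = 8.3/(2·0.2275) = 18.24, so K_p = 332.8/9 = 37.

K_p = 37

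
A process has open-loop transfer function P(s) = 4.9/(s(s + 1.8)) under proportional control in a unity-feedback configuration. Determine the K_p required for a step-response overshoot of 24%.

K_p = 0.966

From %OS = 100·exp(−πζ/√(1−ζ²)) = 24%, ζ = −ln(0.24)/√(π²+ln²(0.24)) = 0.4136.
Characteristic equation s² + 1.8s + 4.9K_p = 0 gives ζ = 1.8/(2√(4.9K_p)).
Setting ζ = 0.4136: √(4.9K_p) = 1.8/(2·0.4136) = 2.176, so K_p = 4.735/4.9 = 0.966.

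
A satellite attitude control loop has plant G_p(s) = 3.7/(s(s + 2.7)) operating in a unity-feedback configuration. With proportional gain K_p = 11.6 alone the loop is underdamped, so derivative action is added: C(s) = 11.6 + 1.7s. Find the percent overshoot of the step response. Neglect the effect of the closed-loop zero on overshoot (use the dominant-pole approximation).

5.17%

Forward path: (11.6 + 1.7s)·3.7/(s(s+2.7)). The closed-loop characteristic equation is s² + (2.7 + 3.7·1.7)s + 3.7·11.6 = 0.
That is s² + 8.99s + 42.92 = 0, so ω_n = 6.551 rad/s and ζ = 8.99/(2·6.551) = 0.6861.
%OS = 100·exp(−πζ/√(1−ζ²)) = 5.17%.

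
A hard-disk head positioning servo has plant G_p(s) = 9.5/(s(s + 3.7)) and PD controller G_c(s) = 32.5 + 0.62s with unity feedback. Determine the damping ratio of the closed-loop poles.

Forward path: (32.5 + 0.62s)·9.5/(s(s+3.7)). The closed-loop characteristic equation is s² + (3.7 + 9.5·0.62)s + 9.5·32.5 = 0.
That is s² + 9.59s + 308.8 = 0, so ω_n = 17.57 rad/s and ζ = 9.59/(2·17.57) = 0.2729.

ζ = 0.273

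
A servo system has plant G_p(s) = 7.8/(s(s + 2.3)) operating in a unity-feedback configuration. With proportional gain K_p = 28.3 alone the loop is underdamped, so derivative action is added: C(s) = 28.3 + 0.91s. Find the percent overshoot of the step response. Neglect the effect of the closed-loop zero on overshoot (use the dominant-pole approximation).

Forward path: (28.3 + 0.91s)·7.8/(s(s+2.3)). The closed-loop characteristic equation is s² + (2.3 + 7.8·0.91)s + 7.8·28.3 = 0.
That is s² + 9.398s + 220.7 = 0, so ω_n = 14.86 rad/s and ζ = 9.398/(2·14.86) = 0.3163.
%OS = 100·exp(−πζ/√(1−ζ²)) = 35.1%.

35.1%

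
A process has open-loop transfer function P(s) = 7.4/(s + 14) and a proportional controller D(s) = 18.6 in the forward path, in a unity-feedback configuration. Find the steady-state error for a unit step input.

0.0923

The loop is type 0. Static position error constant K_pos = D(0)·P(0) = 18.6·0.5286 = 9.831.
Steady-state error to a unit step: e_ss = 1/(1+K_pos) = 1/10.83 = 0.0923.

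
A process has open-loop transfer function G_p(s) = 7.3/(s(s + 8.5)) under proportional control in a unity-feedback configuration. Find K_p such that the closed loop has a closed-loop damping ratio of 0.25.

Closed-loop characteristic equation: s² + 8.5s + K_p·7.3 = 0.
So ω_n = √(7.3K_p) and 2ζω_n = 8.5, giving ζ = 8.5/(2√(7.3K_p)).
Setting ζ = 0.25: √(7.3K_p) = 8.5/(2·0.25) = 17, so K_p = 289/7.3 = 39.6.

K_p = 39.6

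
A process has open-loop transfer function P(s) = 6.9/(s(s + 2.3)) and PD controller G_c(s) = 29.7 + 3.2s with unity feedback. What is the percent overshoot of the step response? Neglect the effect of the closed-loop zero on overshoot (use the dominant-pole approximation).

Forward path: (29.7 + 3.2s)·6.9/(s(s+2.3)). The closed-loop characteristic equation is s² + (2.3 + 6.9·3.2)s + 6.9·29.7 = 0.
That is s² + 24.38s + 204.9 = 0, so ω_n = 14.32 rad/s and ζ = 24.38/(2·14.32) = 0.8515.
%OS = 100·exp(−πζ/√(1−ζ²)) = 0.608%.

0.608%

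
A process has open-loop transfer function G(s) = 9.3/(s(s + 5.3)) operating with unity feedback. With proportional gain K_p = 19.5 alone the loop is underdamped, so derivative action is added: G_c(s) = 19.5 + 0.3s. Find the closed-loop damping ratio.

ζ = 0.3

Forward path: (19.5 + 0.3s)·9.3/(s(s+5.3)). The closed-loop characteristic equation is s² + (5.3 + 9.3·0.3)s + 9.3·19.5 = 0.
That is s² + 8.09s + 181.4 = 0, so ω_n = 13.47 rad/s and ζ = 8.09/(2·13.47) = 0.3004.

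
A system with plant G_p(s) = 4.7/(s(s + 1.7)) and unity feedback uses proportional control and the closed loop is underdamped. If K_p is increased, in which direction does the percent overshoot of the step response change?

increase

Characteristic equation s² + 1.7s + K_p·4.7 = 0: raising K_p raises ω_n while 2ζω_n = 1.7 is fixed, so ζ falls and overshoot grows.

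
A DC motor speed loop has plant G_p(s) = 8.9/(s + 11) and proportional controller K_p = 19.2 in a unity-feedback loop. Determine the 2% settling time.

T_s ≈ 0.022 s

Closed-loop transfer function: T(s) = K_p·G_p(s)/(1 + K_p·G_p(s)) = 170.9/(s + 11 + 170.9) = 170.9/(s + 181.9).
Time constant τ = 1/181.9 = 0.005498 s, so the 2% settling time is about 4τ = 0.022 s.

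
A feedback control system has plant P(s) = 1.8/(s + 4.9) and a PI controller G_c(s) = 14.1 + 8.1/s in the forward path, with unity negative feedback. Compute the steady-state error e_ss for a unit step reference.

0

The open loop G_c(s)P(s) has a pole at the origin (type 1), so the static position error constant is infinite and e_ss = 1/(1+∞) = 0.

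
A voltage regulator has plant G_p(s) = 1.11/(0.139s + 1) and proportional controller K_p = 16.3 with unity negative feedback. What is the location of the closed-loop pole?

s = -137.4

Closed loop: T(s) = K_p·G_p/(1+K_p·G_p) = 18.09/(0.139s + 1 + 18.09), with pole at s = −(1 + 18.09)/0.139 = −137.4.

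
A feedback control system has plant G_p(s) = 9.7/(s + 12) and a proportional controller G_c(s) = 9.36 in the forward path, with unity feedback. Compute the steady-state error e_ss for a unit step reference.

The loop is type 0. Static position error constant K_pos = G_c(0)·G_p(0) = 9.36·0.8083 = 7.566.
Steady-state error to a unit step: e_ss = 1/(1+K_pos) = 1/8.566 = 0.117.

0.117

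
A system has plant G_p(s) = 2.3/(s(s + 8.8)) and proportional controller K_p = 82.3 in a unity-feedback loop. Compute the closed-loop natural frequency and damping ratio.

ω_n = 13.8 rad/s, ζ = 0.32

The closed-loop denominator is s(s+8.8) + 82.3·2.3 = s² + 8.8s + 189.3.
So ω_n² = 189.3 ⇒ ω_n = 13.76 rad/s, and ζ = 8.8/(2ω_n) = 0.32.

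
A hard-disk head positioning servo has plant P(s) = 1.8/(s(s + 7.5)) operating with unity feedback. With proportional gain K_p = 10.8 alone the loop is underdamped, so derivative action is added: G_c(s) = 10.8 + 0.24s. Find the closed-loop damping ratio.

Forward path: (10.8 + 0.24s)·1.8/(s(s+7.5)). The closed-loop characteristic equation is s² + (7.5 + 1.8·0.24)s + 1.8·10.8 = 0.
That is s² + 7.932s + 19.44 = 0, so ω_n = 4.409 rad/s and ζ = 7.932/(2·4.409) = 0.8995.

ζ = 0.9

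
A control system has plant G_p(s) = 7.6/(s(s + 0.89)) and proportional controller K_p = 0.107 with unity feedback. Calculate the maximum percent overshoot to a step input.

From 1 + K_pG_p(s) = 0: s² + 0.89s + 0.8132 = 0 ⇒ ω_n = 0.9018, ζ = 0.4935.
%OS = 100·exp(−πζ/√(1−ζ²)) = 100·exp(−π·0.4935/√0.7565) = 16.8%.

16.8%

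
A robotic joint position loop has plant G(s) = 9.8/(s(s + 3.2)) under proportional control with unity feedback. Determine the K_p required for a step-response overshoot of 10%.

K_p = 0.747

From %OS = 100·exp(−πζ/√(1−ζ²)) = 10%, ζ = −ln(0.1)/√(π²+ln²(0.1)) = 0.5912.
Characteristic equation s² + 3.2s + 9.8K_p = 0 gives ζ = 3.2/(2√(9.8K_p)).
Setting ζ = 0.5912: √(9.8K_p) = 3.2/(2·0.5912) = 2.707, so K_p = 7.325/9.8 = 0.747.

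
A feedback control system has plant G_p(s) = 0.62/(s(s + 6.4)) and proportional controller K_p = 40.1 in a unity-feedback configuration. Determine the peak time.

From 1 + K_pG_p(s) = 0: s² + 6.4s + 24.86 = 0 ⇒ ω_n = 4.986, ζ = 0.6418.
Damped frequency ω_d = ω_n√(1−ζ²) = 3.824 rad/s, so peak time T_p = π/ω_d = 0.822 s.

T_p = 0.822 s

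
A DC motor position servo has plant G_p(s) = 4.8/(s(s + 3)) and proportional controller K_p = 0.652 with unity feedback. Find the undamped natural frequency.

1 + K_p·G_p(s) = 0 gives s² + 3s + 3.13 = 0.
So ω_n² = 3.13 ⇒ ω_n = 1.769 rad/s, and ζ = 3/(2ω_n) = 0.848.

ω_n = 1.77 rad/s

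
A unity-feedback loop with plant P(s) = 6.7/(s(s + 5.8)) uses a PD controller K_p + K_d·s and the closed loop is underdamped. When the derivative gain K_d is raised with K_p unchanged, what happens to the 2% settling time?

Characteristic equation s² + (5.8 + 6.7K_d)s + 6.7K_p = 0: raising K_d increases ζω_n = (5.8+6.7K_d)/2 while the loop stays underdamped, so T_s ≈ 4/(ζω_n) decreases.

decrease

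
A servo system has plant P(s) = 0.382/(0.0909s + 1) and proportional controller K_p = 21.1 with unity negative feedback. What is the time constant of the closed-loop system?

τ = 0.01 s

Closed loop: T(s) = K_p·P/(1+K_p·P) = 8.06/(0.0909s + 1 + 8.06), with pole at s = −(1 + 8.06)/0.0909 = −99.67.
Closed-loop time constant τ = 1/99.67 = 0.01 s.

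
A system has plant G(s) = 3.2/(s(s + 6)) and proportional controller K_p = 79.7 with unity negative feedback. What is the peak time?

T_p = 0.2 s

Closed-loop characteristic equation: s² + 6s + 255 = 0, so ω_n = 15.97 rad/s and ζ = 6/(2·15.97) = 0.1879.
Damped frequency ω_d = ω_n√(1−ζ²) = 15.69 rad/s, so peak time T_p = π/ω_d = 0.2 s.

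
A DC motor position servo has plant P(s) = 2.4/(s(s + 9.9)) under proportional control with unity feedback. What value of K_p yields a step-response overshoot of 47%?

K_p = 187

From %OS = 100·exp(−πζ/√(1−ζ²)) = 47%, ζ = −ln(0.47)/√(π²+ln²(0.47)) = 0.2337.
Characteristic equation s² + 9.9s + 2.4K_p = 0 gives ζ = 9.9/(2√(2.4K_p)).
Setting ζ = 0.2337: √(2.4K_p) = 9.9/(2·0.2337) = 21.18, so K_p = 448.7/2.4 = 187.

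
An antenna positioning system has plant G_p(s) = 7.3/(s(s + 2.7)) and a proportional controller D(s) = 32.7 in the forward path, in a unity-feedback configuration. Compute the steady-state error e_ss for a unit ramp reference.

0.0113

The loop has one pole at the origin (type 1). Velocity error constant K_v = lim_{s→0} s·D(s)G_p(s) = 32.7·7.3/2.7 = 88.41.
Steady-state error to a unit ramp: e_ss = 1/K_v = 0.0113.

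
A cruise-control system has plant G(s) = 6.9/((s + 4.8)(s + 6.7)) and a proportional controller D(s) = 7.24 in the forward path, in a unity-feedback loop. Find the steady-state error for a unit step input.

0.392

The loop is type 0. Static position error constant K_pos = D(0)·G(0) = 7.24·0.2146 = 1.553.
Steady-state error to a unit step: e_ss = 1/(1+K_pos) = 1/2.553 = 0.392.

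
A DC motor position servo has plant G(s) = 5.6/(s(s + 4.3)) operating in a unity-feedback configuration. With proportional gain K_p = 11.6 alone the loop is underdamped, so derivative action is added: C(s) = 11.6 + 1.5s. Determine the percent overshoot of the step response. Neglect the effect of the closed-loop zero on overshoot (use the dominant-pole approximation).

1.8%

Forward path: (11.6 + 1.5s)·5.6/(s(s+4.3)). The closed-loop characteristic equation is s² + (4.3 + 5.6·1.5)s + 5.6·11.6 = 0.
That is s² + 12.7s + 64.96 = 0, so ω_n = 8.06 rad/s and ζ = 12.7/(2·8.06) = 0.7879.
%OS = 100·exp(−πζ/√(1−ζ²)) = 1.8%.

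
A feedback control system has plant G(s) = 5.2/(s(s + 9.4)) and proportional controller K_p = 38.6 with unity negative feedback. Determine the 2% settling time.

Closed-loop characteristic equation: s² + 9.4s + 200.7 = 0, so ω_n = 14.17 rad/s and ζ = 9.4/(2·14.17) = 0.3317.
2% settling time T_s ≈ 4/(ζω_n) = 4/4.7 = 0.851 s.

T_s ≈ 0.851 s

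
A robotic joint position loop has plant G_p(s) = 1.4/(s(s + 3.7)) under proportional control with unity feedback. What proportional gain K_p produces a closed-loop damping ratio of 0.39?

K_p = 16.1

Closed-loop characteristic equation: s² + 3.7s + K_p·1.4 = 0.
So ω_n = √(1.4K_p) and 2ζω_n = 3.7, giving ζ = 3.7/(2√(1.4K_p)).
Setting ζ = 0.39: √(1.4K_p) = 3.7/(2·0.39) = 4.744, so K_p = 22.5/1.4 = 16.1.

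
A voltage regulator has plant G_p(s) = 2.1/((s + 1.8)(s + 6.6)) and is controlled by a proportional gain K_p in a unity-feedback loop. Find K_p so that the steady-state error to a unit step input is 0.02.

The loop is type 0, so e_ss(step) = 1/(1 + K_pos) with K_pos = K_p·G_p(0).
G_p(0) = 0.1768. Require 1/(1 + K_p·0.1768) = 0.02, so 1 + 0.1768·K_p = 50.
K_p = (50 − 1)/0.1768 = 277.

K_p = 277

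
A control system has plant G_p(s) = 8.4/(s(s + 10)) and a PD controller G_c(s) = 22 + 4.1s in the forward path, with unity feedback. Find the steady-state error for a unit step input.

0

The open loop G_c(s)G_p(s) has a pole at the origin (type 1), so the static position error constant is infinite and e_ss = 1/(1+∞) = 0.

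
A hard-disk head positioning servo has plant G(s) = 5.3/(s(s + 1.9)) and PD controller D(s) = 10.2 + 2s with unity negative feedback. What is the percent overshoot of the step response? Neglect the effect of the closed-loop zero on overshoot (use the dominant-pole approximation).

0.628%

Forward path: (10.2 + 2s)·5.3/(s(s+1.9)). The closed-loop characteristic equation is s² + (1.9 + 5.3·2)s + 5.3·10.2 = 0.
That is s² + 12.5s + 54.06 = 0, so ω_n = 7.353 rad/s and ζ = 12.5/(2·7.353) = 0.85.
%OS = 100·exp(−πζ/√(1−ζ²)) = 0.628%.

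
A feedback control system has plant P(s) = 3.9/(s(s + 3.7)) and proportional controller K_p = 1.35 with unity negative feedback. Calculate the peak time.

From 1 + K_pP(s) = 0: s² + 3.7s + 5.265 = 0 ⇒ ω_n = 2.295, ζ = 0.8063.
Damped frequency ω_d = ω_n√(1−ζ²) = 1.357 rad/s, so peak time T_p = π/ω_d = 2.31 s.

T_p = 2.31 s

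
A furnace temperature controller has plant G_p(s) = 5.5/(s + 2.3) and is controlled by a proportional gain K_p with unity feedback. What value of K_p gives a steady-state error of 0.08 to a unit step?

Steady-state error for a unit step on this type-0 loop is 1/(1 + K_p·G_p(0)).
G_p(0) = 2.391. Require 1/(1 + K_p·2.391) = 0.08, so 1 + 2.391·K_p = 12.5.
K_p = (12.5 − 1)/2.391 = 4.81.

K_p = 4.81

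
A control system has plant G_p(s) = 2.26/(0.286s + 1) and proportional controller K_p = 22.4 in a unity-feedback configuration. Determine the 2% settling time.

Closed loop: T(s) = K_p·G_p/(1+K_p·G_p) = 50.62/(0.286s + 1 + 50.62), with pole at s = −(1 + 50.62)/0.286 = −180.5.
τ = 1/180.5 = 0.00554 s, so 2% settling time ≈ 4τ = 0.0222 s.

T_s ≈ 0.0222 s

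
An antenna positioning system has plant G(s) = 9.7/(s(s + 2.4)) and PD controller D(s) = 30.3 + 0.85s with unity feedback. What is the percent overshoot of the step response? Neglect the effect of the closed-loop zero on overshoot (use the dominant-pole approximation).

35.8%

Forward path: (30.3 + 0.85s)·9.7/(s(s+2.4)). The closed-loop characteristic equation is s² + (2.4 + 9.7·0.85)s + 9.7·30.3 = 0.
That is s² + 10.64s + 293.9 = 0, so ω_n = 17.14 rad/s and ζ = 10.64/(2·17.14) = 0.3105.
%OS = 100·exp(−πζ/√(1−ζ²)) = 35.8%.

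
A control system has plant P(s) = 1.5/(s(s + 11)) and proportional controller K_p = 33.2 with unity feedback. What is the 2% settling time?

From 1 + K_pP(s) = 0: s² + 11s + 49.8 = 0 ⇒ ω_n = 7.057, ζ = 0.7794.
2% settling time T_s ≈ 4/(ζω_n) = 4/5.5 = 0.727 s.

T_s ≈ 0.727 s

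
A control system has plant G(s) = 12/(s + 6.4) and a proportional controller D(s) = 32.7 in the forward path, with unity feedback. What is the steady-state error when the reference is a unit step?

0.016

The loop is type 0. Static position error constant K_pos = D(0)·G(0) = 32.7·1.875 = 61.31.
Steady-state error to a unit step: e_ss = 1/(1+K_pos) = 1/62.31 = 0.016.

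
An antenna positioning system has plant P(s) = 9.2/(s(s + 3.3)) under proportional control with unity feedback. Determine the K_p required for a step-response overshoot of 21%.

K_p = 1.5

From %OS = 100·exp(−πζ/√(1−ζ²)) = 21%, ζ = −ln(0.21)/√(π²+ln²(0.21)) = 0.4449.
Characteristic equation s² + 3.3s + 9.2K_p = 0 gives ζ = 3.3/(2√(9.2K_p)).
Setting ζ = 0.4449: √(9.2K_p) = 3.3/(2·0.4449) = 3.709, so K_p = 13.75/9.2 = 1.5.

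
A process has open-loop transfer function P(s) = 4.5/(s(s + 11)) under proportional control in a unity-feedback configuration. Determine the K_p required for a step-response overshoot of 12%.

From %OS = 100·exp(−πζ/√(1−ζ²)) = 12%, ζ = −ln(0.12)/√(π²+ln²(0.12)) = 0.5594.
Characteristic equation s² + 11s + 4.5K_p = 0 gives ζ = 11/(2√(4.5K_p)).
Setting ζ = 0.5594: √(4.5K_p) = 11/(2·0.5594) = 9.832, so K_p = 96.66/4.5 = 21.5.

K_p = 21.5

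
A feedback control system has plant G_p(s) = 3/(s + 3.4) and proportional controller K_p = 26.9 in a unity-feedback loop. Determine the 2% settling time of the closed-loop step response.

Closed-loop transfer function: T(s) = K_p·G_p(s)/(1 + K_p·G_p(s)) = 80.7/(s + 3.4 + 80.7) = 80.7/(s + 84.1).
Time constant τ = 1/84.1 = 0.01189 s, so the 2% settling time is about 4τ = 0.0476 s.

T_s ≈ 0.0476 s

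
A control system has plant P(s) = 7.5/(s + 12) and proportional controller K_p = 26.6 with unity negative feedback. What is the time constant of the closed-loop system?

τ = 0.00473 s

Closed-loop transfer function: T(s) = K_p·P(s)/(1 + K_p·P(s)) = 199.5/(s + 12 + 199.5) = 199.5/(s + 211.5).
Time constant τ = 1/211.5 = 0.00473 s.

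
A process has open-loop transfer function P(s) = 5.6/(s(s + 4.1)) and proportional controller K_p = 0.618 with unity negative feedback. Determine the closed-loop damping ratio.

1 + K_p·P(s) = 0 gives s² + 4.1s + 3.461 = 0.
So ω_n² = 3.461 ⇒ ω_n = 1.86 rad/s, and ζ = 4.1/(2ω_n) = 1.1.

ζ = 1.1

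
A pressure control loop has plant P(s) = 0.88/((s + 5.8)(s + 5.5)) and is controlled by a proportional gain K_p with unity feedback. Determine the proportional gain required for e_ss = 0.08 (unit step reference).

Steady-state error for a unit step on this type-0 loop is 1/(1 + K_p·P(0)).
P(0) = 0.02759. Require 1/(1 + K_p·0.02759) = 0.08, so 1 + 0.02759·K_p = 12.5.
K_p = (12.5 − 1)/0.02759 = 417.

K_p = 417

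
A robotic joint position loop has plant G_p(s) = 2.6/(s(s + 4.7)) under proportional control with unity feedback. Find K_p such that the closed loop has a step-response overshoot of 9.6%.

K_p = 5.94

From %OS = 100·exp(−πζ/√(1−ζ²)) = 9.6%, ζ = −ln(0.096)/√(π²+ln²(0.096)) = 0.5979.
Characteristic equation s² + 4.7s + 2.6K_p = 0 gives ζ = 4.7/(2√(2.6K_p)).
Setting ζ = 0.5979: √(2.6K_p) = 4.7/(2·0.5979) = 3.93, so K_p = 15.45/2.6 = 5.94.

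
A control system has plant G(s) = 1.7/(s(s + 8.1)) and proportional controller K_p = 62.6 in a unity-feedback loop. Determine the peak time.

Closed-loop characteristic equation: s² + 8.1s + 106.4 = 0, so ω_n = 10.32 rad/s and ζ = 8.1/(2·10.32) = 0.3926.
Damped frequency ω_d = ω_n√(1−ζ²) = 9.488 rad/s, so peak time T_p = π/ω_d = 0.331 s.

T_p = 0.331 s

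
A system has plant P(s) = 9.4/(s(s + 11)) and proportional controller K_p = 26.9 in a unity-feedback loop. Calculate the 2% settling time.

Closed-loop characteristic equation: s² + 11s + 252.9 = 0, so ω_n = 15.9 rad/s and ζ = 11/(2·15.9) = 0.3459.
2% settling time T_s ≈ 4/(ζω_n) = 4/5.5 = 0.727 s.

T_s ≈ 0.727 s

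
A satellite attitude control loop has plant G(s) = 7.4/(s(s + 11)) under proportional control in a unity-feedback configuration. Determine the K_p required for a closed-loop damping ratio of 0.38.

K_p = 28.3

Closed-loop characteristic equation: s² + 11s + K_p·7.4 = 0.
So ω_n = √(7.4K_p) and 2ζω_n = 11, giving ζ = 11/(2√(7.4K_p)).
Setting ζ = 0.38: √(7.4K_p) = 11/(2·0.38) = 14.47, so K_p = 209.5/7.4 = 28.3.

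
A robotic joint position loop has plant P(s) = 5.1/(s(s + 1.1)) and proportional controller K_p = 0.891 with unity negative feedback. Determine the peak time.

T_p = 1.53 s

From 1 + K_pP(s) = 0: s² + 1.1s + 4.544 = 0 ⇒ ω_n = 2.132, ζ = 0.258.
Damped frequency ω_d = ω_n√(1−ζ²) = 2.06 rad/s, so peak time T_p = π/ω_d = 1.53 s.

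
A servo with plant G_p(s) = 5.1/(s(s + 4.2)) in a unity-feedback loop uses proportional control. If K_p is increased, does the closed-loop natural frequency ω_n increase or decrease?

ω_n = √(5.1·K_p), which grows with K_p.

increase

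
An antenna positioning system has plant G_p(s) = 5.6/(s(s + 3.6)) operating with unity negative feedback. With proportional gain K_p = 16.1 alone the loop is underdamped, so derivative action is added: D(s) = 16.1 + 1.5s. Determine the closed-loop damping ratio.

ζ = 0.632

Forward path: (16.1 + 1.5s)·5.6/(s(s+3.6)). The closed-loop characteristic equation is s² + (3.6 + 5.6·1.5)s + 5.6·16.1 = 0.
That is s² + 12s + 90.16 = 0, so ω_n = 9.495 rad/s and ζ = 12/(2·9.495) = 0.6319.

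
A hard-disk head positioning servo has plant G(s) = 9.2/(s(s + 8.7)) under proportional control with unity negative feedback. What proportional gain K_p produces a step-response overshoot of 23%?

K_p = 11.5

From %OS = 100·exp(−πζ/√(1−ζ²)) = 23%, ζ = −ln(0.23)/√(π²+ln²(0.23)) = 0.4237.
Characteristic equation s² + 8.7s + 9.2K_p = 0 gives ζ = 8.7/(2√(9.2K_p)).
Setting ζ = 0.4237: √(9.2K_p) = 8.7/(2·0.4237) = 10.27, so K_p = 105.4/9.2 = 11.5.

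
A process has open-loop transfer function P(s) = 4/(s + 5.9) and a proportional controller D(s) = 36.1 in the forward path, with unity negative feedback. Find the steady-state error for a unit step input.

0.0393

The loop is type 0. Static position error constant K_pos = D(0)·P(0) = 36.1·0.678 = 24.47.
Steady-state error to a unit step: e_ss = 1/(1+K_pos) = 1/25.47 = 0.0393.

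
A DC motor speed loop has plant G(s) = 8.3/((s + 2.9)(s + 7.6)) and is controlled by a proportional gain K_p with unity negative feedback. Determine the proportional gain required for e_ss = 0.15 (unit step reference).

The loop is type 0, so e_ss(step) = 1/(1 + K_pos) with K_pos = K_p·G(0).
G(0) = 0.3766. Require 1/(1 + K_p·0.3766) = 0.15, so 1 + 0.3766·K_p = 6.667.
K_p = (6.667 − 1)/0.3766 = 15.

K_p = 15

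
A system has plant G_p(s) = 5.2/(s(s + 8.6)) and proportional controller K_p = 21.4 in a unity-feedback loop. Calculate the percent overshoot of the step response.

From 1 + K_pG_p(s) = 0: s² + 8.6s + 111.3 = 0 ⇒ ω_n = 10.55, ζ = 0.4076.
%OS = 100·exp(−πζ/√(1−ζ²)) = 100·exp(−π·0.4076/√0.8338) = 24.6%.

24.6%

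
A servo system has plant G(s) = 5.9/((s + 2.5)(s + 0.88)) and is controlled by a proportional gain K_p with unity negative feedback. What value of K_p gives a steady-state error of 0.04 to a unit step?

For a type-0 loop with proportional control, e_ss = 1/(1 + K_p·G(0)).
G(0) = 2.682. Require 1/(1 + K_p·2.682) = 0.04, so 1 + 2.682·K_p = 25.
K_p = (25 − 1)/2.682 = 8.95.

K_p = 8.95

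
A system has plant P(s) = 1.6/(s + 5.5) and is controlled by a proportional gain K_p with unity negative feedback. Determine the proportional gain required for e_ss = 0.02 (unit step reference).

Steady-state error for a unit step on this type-0 loop is 1/(1 + K_p·P(0)).
P(0) = 0.2909. Require 1/(1 + K_p·0.2909) = 0.02, so 1 + 0.2909·K_p = 50.
K_p = (50 − 1)/0.2909 = 168.

K_p = 168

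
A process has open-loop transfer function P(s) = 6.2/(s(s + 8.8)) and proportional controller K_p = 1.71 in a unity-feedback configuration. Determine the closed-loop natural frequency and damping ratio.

ω_n = 3.26 rad/s, ζ = 1.35

The closed-loop denominator is s(s+8.8) + 1.71·6.2 = s² + 8.8s + 10.6.
So ω_n² = 10.6 ⇒ ω_n = 3.256 rad/s, and ζ = 8.8/(2ω_n) = 1.35.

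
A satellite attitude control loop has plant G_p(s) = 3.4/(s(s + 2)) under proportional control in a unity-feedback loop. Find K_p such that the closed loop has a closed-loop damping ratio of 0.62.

Closed-loop characteristic equation: s² + 2s + K_p·3.4 = 0.
So ω_n = √(3.4K_p) and 2ζω_n = 2, giving ζ = 2/(2√(3.4K_p)).
Setting ζ = 0.62: √(3.4K_p) = 2/(2·0.62) = 1.613, so K_p = 2.601/3.4 = 0.765.

K_p = 0.765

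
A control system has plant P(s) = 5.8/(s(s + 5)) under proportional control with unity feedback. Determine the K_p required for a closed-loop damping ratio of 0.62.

Closed-loop characteristic equation: s² + 5s + K_p·5.8 = 0.
So ω_n = √(5.8K_p) and 2ζω_n = 5, giving ζ = 5/(2√(5.8K_p)).
Setting ζ = 0.62: √(5.8K_p) = 5/(2·0.62) = 4.032, so K_p = 16.26/5.8 = 2.8.

K_p = 2.8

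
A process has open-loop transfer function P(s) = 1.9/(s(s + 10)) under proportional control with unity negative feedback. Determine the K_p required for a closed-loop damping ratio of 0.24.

Closed-loop characteristic equation: s² + 10s + K_p·1.9 = 0.
So ω_n = √(1.9K_p) and 2ζω_n = 10, giving ζ = 10/(2√(1.9K_p)).
Setting ζ = 0.24: √(1.9K_p) = 10/(2·0.24) = 20.83, so K_p = 434/1.9 = 228.

K_p = 228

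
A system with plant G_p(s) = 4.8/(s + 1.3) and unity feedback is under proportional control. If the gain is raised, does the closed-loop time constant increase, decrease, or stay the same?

decrease

Closed-loop pole is at s = −(1.3+K_p·4.8); larger K_p moves it further left, so τ = 1/(1.3+K_p·4.8) decreases.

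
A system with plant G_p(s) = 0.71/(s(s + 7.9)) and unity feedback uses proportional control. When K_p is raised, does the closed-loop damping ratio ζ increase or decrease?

decrease

ζ = 7.9/(2√(0.71K_p)); increasing K_p raises the denominator, so ζ falls.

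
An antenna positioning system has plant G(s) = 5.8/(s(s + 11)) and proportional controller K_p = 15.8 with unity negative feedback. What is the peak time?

The closed-loop denominator s² + 11s + 91.64 gives ω_n = √91.64 = 9.573 and ζ = 11/(2ω_n) = 0.5745.
Damped frequency ω_d = ω_n√(1−ζ²) = 7.835 rad/s, so peak time T_p = π/ω_d = 0.401 s.

T_p = 0.401 s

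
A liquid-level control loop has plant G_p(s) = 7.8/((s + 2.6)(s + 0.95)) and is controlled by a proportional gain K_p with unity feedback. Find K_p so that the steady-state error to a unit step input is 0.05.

The loop is type 0, so e_ss(step) = 1/(1 + K_pos) with K_pos = K_p·G_p(0).
G_p(0) = 3.158. Require 1/(1 + K_p·3.158) = 0.05, so 1 + 3.158·K_p = 20.
K_p = (20 − 1)/3.158 = 6.02.

K_p = 6.02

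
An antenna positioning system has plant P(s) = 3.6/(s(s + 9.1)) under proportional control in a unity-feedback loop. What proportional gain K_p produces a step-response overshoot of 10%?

K_p = 16.5

From %OS = 100·exp(−πζ/√(1−ζ²)) = 10%, ζ = −ln(0.1)/√(π²+ln²(0.1)) = 0.5912.
Characteristic equation s² + 9.1s + 3.6K_p = 0 gives ζ = 9.1/(2√(3.6K_p)).
Setting ζ = 0.5912: √(3.6K_p) = 9.1/(2·0.5912) = 7.697, so K_p = 59.24/3.6 = 16.5.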